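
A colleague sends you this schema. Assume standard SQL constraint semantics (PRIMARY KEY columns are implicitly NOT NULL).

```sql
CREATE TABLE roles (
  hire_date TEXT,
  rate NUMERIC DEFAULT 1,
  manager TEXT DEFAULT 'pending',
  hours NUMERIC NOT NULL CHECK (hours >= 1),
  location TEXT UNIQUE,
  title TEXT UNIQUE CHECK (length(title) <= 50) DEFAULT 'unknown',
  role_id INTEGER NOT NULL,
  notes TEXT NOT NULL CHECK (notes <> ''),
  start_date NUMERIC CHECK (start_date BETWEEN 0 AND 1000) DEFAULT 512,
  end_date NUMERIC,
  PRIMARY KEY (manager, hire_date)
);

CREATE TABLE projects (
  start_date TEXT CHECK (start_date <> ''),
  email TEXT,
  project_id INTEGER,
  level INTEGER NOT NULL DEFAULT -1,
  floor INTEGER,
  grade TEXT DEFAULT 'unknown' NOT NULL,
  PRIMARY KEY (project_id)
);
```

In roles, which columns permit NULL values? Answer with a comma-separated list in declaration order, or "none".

rate, location, title, start_date, end_date

- hire_date: part of the PRIMARY KEY, which implies NOT NULL → not nullable.
- rate: DEFAULT only fills an omitted column; an explicit NULL is still allowed → nullable.
- manager: part of the PRIMARY KEY, which implies NOT NULL → not nullable.
- hours: declared NOT NULL → not nullable.
- location: UNIQUE does not imply NOT NULL → nullable.
- title: CHECK does not forbid NULL (a CHECK constraint passes when its expression is NULL) → nullable.
- role_id: declared NOT NULL → not nullable.
- notes: declared NOT NULL → not nullable.
- start_date: CHECK does not forbid NULL (a CHECK constraint passes when its expression is NULL) → nullable.
- end_date: no NOT NULL constraint applies → nullable.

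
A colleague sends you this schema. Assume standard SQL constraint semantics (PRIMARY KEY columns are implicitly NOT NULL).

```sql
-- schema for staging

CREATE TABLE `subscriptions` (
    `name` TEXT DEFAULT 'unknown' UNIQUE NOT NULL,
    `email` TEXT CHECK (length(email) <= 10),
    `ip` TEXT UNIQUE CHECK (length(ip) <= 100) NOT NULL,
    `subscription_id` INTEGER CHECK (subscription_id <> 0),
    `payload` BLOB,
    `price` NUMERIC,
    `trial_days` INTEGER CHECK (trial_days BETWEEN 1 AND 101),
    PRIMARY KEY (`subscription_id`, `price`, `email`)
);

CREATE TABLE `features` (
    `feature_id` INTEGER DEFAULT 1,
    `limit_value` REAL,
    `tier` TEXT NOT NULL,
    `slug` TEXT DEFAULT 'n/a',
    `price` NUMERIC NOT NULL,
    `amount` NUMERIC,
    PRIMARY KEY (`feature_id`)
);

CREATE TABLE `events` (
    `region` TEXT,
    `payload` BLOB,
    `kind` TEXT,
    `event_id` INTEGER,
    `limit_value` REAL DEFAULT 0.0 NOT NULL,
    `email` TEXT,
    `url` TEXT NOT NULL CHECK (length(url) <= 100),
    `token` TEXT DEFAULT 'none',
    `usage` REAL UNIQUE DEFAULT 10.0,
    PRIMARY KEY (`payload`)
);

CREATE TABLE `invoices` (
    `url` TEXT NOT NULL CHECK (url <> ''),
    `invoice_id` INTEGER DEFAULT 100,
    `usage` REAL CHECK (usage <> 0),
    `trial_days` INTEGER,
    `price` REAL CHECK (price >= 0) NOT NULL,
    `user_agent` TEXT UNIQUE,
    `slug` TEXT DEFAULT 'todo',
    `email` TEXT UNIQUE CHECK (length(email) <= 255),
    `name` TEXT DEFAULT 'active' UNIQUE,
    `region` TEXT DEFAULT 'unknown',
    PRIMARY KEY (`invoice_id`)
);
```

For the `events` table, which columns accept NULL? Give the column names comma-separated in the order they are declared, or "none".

region, kind, event_id, email, token, usage

- region: no NOT NULL constraint applies → nullable.
- payload: part of the PRIMARY KEY, which implies NOT NULL → not nullable.
- kind: no NOT NULL constraint applies → nullable.
- event_id: no NOT NULL constraint applies → nullable.
- limit_value: declared NOT NULL → not nullable.
- email: no NOT NULL constraint applies → nullable.
- url: declared NOT NULL → not nullable.
- token: DEFAULT only fills an omitted column; an explicit NULL is still allowed → nullable.
- usage: UNIQUE does not imply NOT NULL → nullable.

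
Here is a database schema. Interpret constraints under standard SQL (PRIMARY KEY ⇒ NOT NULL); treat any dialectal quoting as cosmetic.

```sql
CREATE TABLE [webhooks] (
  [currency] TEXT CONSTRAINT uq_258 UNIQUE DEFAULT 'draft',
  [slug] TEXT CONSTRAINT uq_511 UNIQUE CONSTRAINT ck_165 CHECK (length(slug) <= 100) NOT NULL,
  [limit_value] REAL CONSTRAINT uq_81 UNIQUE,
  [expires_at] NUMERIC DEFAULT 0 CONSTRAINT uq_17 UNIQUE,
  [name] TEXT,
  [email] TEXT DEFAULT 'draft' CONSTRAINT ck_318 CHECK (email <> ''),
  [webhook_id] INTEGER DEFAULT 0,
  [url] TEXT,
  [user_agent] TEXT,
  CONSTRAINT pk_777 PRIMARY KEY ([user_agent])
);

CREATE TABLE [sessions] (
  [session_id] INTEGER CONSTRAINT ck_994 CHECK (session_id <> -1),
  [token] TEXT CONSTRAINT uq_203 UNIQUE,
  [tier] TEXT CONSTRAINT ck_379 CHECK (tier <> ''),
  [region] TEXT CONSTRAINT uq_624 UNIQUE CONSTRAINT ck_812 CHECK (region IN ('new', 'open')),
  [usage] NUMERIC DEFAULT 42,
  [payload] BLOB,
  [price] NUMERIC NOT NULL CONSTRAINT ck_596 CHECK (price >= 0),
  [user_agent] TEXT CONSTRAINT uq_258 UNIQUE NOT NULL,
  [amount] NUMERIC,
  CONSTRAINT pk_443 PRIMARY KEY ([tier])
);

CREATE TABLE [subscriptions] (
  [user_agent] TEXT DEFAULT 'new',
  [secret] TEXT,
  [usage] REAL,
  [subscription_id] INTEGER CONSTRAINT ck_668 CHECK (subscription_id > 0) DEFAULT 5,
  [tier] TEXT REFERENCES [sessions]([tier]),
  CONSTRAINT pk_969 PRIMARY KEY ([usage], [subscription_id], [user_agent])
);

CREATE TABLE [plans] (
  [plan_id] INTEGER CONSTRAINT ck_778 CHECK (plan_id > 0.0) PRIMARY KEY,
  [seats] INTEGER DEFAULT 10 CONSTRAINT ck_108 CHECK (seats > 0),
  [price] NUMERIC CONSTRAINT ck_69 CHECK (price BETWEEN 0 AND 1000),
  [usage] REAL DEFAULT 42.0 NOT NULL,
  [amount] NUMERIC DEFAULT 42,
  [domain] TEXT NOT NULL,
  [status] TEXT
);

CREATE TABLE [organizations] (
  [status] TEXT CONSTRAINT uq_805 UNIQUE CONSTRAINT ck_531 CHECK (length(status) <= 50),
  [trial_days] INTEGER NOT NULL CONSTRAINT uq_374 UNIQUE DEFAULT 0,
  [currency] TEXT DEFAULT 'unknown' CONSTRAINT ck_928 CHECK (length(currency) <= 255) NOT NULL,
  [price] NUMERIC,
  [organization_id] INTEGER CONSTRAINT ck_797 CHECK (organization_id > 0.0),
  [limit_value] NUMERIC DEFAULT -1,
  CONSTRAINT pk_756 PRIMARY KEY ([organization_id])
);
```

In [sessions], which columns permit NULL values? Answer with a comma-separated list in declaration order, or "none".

session_id, token, region, usage, payload, amount

- session_id: CHECK does not forbid NULL (a CHECK constraint passes when its expression is NULL) → nullable.
- token: UNIQUE does not imply NOT NULL → nullable.
- tier: part of the PRIMARY KEY, which implies NOT NULL → not nullable.
- region: CHECK does not forbid NULL (a CHECK constraint passes when its expression is NULL) → nullable.
- usage: DEFAULT only fills an omitted column; an explicit NULL is still allowed → nullable.
- payload: no NOT NULL constraint applies → nullable.
- price: declared NOT NULL → not nullable.
- user_agent: declared NOT NULL → not nullable.
- amount: no NOT NULL constraint applies → nullable.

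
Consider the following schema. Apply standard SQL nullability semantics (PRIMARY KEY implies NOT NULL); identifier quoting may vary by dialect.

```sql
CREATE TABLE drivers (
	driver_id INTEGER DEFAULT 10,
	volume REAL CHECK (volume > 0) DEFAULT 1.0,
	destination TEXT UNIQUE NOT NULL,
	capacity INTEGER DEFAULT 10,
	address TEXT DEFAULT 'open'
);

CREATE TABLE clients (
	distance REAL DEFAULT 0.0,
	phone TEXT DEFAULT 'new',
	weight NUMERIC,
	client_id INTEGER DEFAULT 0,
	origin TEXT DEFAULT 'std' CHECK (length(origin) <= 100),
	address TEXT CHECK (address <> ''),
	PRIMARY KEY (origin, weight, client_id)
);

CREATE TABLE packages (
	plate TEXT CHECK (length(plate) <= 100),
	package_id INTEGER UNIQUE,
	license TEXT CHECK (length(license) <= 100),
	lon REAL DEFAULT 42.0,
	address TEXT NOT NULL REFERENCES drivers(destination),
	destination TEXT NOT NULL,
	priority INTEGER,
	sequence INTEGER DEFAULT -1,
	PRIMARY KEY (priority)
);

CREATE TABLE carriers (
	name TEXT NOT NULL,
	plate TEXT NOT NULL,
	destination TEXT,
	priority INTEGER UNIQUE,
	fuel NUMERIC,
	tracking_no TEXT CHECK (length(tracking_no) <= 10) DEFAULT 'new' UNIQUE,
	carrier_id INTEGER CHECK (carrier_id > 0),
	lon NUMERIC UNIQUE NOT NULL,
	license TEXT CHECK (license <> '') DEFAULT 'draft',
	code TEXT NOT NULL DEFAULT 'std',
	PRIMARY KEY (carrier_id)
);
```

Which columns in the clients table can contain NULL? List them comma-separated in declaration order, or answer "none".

- distance: DEFAULT only fills an omitted column; an explicit NULL is still allowed → nullable.
- phone: DEFAULT only fills an omitted column; an explicit NULL is still allowed → nullable.
- weight: part of the PRIMARY KEY, which implies NOT NULL → not nullable.
- client_id: part of the PRIMARY KEY, which implies NOT NULL → not nullable.
- origin: part of the PRIMARY KEY, which implies NOT NULL → not nullable.
- address: CHECK does not forbid NULL (a CHECK constraint passes when its expression is NULL) → nullable.

distance, phone, address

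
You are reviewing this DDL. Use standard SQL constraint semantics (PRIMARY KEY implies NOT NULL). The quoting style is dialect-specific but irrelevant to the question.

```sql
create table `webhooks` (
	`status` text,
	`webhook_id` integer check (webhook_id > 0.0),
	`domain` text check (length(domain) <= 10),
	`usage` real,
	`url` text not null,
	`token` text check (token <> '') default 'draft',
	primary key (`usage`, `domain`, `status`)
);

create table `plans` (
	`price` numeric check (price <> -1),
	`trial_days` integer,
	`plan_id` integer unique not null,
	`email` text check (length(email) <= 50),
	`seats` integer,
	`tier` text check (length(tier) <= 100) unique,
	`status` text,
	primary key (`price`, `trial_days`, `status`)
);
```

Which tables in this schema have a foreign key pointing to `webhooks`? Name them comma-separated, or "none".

No REFERENCES clause anywhere in the schema names webhooks.

none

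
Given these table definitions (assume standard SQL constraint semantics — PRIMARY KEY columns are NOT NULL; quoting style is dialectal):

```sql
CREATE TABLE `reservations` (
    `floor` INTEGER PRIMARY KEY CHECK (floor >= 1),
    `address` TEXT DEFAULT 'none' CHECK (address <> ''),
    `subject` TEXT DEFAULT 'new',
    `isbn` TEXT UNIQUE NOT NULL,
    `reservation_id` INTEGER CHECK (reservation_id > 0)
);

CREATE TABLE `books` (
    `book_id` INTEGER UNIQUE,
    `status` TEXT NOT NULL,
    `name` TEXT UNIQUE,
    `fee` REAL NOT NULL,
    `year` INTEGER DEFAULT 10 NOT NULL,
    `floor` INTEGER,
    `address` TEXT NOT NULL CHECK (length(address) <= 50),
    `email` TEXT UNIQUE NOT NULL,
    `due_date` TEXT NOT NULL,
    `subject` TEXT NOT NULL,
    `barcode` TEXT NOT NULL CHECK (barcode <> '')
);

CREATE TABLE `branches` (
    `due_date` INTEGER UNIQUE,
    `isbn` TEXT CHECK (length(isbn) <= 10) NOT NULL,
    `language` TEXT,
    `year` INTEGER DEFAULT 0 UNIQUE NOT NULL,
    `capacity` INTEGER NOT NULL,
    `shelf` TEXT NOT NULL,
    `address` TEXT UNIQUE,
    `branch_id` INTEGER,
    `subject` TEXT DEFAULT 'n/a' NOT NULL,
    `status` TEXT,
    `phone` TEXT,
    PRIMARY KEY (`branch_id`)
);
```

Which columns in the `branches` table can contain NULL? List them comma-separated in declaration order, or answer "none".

- due_date: UNIQUE does not imply NOT NULL → nullable.
- isbn: declared NOT NULL → not nullable.
- language: no NOT NULL constraint applies → nullable.
- year: declared NOT NULL → not nullable.
- capacity: declared NOT NULL → not nullable.
- shelf: declared NOT NULL → not nullable.
- address: UNIQUE does not imply NOT NULL → nullable.
- branch_id: part of the PRIMARY KEY, which implies NOT NULL → not nullable.
- subject: declared NOT NULL → not nullable.
- status: no NOT NULL constraint applies → nullable.
- phone: no NOT NULL constraint applies → nullable.

due_date, language, address, status, phone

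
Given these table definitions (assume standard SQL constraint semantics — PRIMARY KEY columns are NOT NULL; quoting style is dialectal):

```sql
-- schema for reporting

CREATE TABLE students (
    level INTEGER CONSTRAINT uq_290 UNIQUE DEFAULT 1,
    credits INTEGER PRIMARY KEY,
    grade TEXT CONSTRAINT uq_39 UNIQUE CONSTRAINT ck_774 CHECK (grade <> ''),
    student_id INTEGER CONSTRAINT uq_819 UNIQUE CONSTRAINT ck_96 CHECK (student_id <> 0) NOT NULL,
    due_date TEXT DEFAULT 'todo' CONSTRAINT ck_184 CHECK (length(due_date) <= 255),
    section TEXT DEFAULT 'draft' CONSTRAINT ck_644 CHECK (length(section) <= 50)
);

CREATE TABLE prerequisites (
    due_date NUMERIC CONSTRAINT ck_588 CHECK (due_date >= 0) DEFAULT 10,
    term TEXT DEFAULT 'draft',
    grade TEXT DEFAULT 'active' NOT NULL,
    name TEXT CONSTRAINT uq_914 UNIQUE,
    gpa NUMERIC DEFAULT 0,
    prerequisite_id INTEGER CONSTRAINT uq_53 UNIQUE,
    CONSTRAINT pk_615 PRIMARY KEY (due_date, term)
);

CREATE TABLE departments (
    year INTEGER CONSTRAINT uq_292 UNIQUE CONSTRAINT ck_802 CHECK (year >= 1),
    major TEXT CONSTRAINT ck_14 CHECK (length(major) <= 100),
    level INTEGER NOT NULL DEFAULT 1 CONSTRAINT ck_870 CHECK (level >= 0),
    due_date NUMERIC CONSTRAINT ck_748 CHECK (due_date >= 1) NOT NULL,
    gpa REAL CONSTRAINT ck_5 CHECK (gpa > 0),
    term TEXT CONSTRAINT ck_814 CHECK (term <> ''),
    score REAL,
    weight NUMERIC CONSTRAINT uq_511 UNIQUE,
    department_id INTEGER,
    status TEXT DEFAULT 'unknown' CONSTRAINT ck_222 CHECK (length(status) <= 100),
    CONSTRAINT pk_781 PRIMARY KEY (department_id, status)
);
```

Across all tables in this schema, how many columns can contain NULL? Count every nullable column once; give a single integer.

13

students: 4 nullable (level, grade, due_date, section — PK (credits) and explicit NOT NULL columns excluded).
prerequisites: 3 nullable (name, gpa, prerequisite_id — PK (due_date, term) and explicit NOT NULL columns excluded).
departments: 6 nullable (year, major, gpa, term, score, weight — PK (department_id, status) and explicit NOT NULL columns excluded).
Total: 4 + 3 + 6 = 13.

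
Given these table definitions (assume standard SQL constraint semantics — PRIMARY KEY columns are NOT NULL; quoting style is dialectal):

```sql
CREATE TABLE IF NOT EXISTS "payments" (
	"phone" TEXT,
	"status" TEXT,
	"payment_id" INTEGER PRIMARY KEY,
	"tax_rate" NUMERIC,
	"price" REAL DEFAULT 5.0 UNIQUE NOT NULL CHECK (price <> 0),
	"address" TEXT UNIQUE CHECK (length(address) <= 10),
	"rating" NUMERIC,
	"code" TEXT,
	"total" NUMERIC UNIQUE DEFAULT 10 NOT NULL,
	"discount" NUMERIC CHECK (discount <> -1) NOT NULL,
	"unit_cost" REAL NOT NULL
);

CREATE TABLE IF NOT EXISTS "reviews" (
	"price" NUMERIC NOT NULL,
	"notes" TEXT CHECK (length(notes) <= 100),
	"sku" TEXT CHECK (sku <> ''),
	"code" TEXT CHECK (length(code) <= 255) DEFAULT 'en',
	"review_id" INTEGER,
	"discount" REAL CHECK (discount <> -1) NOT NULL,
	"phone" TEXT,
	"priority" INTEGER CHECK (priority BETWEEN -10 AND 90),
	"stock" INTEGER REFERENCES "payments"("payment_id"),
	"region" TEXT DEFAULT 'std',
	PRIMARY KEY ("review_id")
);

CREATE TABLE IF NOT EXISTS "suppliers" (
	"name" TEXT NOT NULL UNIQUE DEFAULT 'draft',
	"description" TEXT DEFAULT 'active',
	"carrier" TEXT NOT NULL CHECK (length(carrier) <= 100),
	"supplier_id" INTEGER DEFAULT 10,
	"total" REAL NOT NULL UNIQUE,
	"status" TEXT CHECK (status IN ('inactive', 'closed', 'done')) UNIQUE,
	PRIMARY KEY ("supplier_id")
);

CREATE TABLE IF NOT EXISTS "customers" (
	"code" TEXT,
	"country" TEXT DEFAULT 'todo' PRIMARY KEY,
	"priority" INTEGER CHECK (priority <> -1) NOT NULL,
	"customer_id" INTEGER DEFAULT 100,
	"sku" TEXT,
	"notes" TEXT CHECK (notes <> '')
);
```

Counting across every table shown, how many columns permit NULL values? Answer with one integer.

19

payments: 6 nullable (phone, status, tax_rate, address, rating, code — PK (payment_id) and explicit NOT NULL columns excluded).
reviews: 7 nullable (notes, sku, code, phone, priority, stock, region — PK (review_id) and explicit NOT NULL columns excluded).
suppliers: 2 nullable (description, status — PK (supplier_id) and explicit NOT NULL columns excluded).
customers: 4 nullable (code, customer_id, sku, notes — PK (country) and explicit NOT NULL columns excluded).
Total: 6 + 7 + 2 + 4 = 19.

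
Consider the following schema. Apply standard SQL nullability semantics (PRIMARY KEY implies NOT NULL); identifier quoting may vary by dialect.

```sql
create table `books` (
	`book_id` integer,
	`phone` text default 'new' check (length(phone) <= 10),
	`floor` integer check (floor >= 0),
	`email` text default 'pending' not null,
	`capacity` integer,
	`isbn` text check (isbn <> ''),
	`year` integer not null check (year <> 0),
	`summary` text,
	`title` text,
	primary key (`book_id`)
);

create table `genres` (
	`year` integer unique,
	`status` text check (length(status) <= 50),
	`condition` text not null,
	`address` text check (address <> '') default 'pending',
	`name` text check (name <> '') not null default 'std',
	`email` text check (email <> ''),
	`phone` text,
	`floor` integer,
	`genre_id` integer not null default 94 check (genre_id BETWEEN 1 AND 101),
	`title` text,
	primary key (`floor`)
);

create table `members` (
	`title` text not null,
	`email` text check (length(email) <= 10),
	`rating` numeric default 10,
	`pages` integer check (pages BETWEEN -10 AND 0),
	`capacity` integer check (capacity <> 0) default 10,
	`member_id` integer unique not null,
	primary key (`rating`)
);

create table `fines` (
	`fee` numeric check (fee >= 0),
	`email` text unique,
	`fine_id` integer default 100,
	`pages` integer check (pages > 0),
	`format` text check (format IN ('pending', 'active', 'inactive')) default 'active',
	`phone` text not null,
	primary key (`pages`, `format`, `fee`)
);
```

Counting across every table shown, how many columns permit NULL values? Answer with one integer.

books: 6 nullable (phone, floor, capacity, isbn, summary, title — PK (book_id) and explicit NOT NULL columns excluded).
genres: 6 nullable (year, status, address, email, phone, title — PK (floor) and explicit NOT NULL columns excluded).
members: 3 nullable (email, pages, capacity — PK (rating) and explicit NOT NULL columns excluded).
fines: 2 nullable (email, fine_id — PK (pages, format, fee) and explicit NOT NULL columns excluded).
Total: 6 + 6 + 3 + 2 = 17.

17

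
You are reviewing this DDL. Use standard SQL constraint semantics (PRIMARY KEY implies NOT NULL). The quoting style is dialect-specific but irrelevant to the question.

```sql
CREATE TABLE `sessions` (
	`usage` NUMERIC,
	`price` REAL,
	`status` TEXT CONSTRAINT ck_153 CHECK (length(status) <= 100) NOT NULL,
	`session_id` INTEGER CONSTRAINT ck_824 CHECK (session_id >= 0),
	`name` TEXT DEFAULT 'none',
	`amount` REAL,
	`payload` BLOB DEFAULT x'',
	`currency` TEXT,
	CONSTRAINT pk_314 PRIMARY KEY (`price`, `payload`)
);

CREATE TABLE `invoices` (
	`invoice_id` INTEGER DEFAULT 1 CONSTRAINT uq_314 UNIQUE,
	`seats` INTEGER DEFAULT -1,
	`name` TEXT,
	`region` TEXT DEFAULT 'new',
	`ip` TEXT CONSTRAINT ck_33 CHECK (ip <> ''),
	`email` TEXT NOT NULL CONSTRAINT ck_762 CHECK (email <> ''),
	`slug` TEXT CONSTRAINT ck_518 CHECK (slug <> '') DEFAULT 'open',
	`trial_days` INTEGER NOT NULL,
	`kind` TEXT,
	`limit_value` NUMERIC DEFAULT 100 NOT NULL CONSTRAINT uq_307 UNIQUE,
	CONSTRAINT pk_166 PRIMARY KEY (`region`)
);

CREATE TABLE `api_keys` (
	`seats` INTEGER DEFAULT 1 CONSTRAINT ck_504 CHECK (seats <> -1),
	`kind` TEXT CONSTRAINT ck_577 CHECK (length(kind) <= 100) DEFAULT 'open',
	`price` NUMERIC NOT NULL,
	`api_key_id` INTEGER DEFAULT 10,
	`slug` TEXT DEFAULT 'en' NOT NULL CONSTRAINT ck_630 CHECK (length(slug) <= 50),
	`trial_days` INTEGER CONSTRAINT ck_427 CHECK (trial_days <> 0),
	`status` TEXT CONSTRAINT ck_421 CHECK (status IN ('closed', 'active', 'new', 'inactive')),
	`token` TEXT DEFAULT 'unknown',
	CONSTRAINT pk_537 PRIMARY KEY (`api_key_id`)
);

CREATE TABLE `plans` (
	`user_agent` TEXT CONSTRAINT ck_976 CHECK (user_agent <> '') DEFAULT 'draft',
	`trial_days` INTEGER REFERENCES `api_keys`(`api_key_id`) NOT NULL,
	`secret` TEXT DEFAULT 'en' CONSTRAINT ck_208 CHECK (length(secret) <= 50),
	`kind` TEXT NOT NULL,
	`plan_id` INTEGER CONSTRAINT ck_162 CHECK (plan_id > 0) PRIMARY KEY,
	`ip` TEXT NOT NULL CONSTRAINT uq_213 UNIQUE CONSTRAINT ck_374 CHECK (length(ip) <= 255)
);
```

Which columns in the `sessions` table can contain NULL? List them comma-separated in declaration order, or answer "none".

- usage: no NOT NULL constraint applies → nullable.
- price: part of the PRIMARY KEY, which implies NOT NULL → not nullable.
- status: declared NOT NULL → not nullable.
- session_id: CHECK does not forbid NULL (a CHECK constraint passes when its expression is NULL) → nullable.
- name: DEFAULT only fills an omitted column; an explicit NULL is still allowed → nullable.
- amount: no NOT NULL constraint applies → nullable.
- payload: part of the PRIMARY KEY, which implies NOT NULL → not nullable.
- currency: no NOT NULL constraint applies → nullable.

usage, session_id, name, amount, currency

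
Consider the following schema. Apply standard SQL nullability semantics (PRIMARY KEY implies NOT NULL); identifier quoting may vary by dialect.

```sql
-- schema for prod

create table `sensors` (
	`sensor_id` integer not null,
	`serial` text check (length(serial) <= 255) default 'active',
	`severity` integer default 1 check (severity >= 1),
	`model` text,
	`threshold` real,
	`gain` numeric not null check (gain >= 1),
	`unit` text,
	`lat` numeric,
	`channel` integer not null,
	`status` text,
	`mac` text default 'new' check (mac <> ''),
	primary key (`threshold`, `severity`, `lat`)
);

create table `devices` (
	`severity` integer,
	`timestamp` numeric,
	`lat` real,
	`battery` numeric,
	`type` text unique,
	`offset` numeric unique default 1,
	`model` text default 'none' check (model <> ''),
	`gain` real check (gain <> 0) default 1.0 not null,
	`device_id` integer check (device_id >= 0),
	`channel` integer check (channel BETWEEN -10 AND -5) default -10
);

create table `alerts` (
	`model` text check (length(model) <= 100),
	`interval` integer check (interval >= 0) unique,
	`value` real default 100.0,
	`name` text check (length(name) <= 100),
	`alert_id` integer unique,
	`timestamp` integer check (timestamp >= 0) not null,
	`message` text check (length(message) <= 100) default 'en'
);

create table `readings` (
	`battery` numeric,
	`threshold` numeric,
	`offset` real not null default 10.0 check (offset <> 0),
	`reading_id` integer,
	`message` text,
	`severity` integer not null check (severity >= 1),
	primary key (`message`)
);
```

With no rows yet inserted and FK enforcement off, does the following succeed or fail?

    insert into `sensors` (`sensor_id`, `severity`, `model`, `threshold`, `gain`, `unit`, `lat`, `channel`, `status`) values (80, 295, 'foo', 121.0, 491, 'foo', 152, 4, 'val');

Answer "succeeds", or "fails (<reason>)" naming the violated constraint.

succeeds

NOT NULL columns: channel is supplied; gain is supplied; lat is supplied; sensor_id is supplied; severity is supplied; threshold is supplied.
CHECK constraints: 295 satisfies (severity >= 1); 491 satisfies (gain >= 1).
No constraint is violated.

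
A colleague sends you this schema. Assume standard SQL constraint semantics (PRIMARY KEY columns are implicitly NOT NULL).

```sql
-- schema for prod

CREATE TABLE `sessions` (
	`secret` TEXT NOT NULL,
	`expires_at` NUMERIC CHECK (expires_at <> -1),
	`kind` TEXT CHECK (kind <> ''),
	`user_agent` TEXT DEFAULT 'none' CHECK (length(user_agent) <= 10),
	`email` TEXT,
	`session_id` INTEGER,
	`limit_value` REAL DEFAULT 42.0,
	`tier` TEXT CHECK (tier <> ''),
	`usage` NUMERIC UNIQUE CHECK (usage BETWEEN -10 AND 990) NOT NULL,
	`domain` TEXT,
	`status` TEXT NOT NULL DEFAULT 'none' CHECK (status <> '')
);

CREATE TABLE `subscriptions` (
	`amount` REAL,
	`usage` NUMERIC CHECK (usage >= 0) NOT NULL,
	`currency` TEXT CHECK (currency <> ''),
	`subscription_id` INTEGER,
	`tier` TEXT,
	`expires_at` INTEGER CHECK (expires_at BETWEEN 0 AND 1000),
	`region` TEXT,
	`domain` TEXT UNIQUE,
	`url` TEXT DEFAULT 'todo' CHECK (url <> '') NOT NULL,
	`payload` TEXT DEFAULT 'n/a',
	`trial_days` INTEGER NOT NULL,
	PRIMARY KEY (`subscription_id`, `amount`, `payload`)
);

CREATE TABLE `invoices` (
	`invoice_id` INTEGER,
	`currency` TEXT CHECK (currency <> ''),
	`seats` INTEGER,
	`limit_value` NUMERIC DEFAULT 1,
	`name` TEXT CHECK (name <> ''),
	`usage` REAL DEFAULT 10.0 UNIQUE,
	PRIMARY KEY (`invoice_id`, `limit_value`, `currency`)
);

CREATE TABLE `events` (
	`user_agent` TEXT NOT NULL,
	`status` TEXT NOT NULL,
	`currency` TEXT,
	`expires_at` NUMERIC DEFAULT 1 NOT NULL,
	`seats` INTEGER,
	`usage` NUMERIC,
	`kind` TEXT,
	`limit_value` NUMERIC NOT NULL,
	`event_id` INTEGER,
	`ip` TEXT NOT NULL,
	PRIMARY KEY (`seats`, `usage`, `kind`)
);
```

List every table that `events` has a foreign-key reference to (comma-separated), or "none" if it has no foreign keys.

No column in events has a REFERENCES clause.

none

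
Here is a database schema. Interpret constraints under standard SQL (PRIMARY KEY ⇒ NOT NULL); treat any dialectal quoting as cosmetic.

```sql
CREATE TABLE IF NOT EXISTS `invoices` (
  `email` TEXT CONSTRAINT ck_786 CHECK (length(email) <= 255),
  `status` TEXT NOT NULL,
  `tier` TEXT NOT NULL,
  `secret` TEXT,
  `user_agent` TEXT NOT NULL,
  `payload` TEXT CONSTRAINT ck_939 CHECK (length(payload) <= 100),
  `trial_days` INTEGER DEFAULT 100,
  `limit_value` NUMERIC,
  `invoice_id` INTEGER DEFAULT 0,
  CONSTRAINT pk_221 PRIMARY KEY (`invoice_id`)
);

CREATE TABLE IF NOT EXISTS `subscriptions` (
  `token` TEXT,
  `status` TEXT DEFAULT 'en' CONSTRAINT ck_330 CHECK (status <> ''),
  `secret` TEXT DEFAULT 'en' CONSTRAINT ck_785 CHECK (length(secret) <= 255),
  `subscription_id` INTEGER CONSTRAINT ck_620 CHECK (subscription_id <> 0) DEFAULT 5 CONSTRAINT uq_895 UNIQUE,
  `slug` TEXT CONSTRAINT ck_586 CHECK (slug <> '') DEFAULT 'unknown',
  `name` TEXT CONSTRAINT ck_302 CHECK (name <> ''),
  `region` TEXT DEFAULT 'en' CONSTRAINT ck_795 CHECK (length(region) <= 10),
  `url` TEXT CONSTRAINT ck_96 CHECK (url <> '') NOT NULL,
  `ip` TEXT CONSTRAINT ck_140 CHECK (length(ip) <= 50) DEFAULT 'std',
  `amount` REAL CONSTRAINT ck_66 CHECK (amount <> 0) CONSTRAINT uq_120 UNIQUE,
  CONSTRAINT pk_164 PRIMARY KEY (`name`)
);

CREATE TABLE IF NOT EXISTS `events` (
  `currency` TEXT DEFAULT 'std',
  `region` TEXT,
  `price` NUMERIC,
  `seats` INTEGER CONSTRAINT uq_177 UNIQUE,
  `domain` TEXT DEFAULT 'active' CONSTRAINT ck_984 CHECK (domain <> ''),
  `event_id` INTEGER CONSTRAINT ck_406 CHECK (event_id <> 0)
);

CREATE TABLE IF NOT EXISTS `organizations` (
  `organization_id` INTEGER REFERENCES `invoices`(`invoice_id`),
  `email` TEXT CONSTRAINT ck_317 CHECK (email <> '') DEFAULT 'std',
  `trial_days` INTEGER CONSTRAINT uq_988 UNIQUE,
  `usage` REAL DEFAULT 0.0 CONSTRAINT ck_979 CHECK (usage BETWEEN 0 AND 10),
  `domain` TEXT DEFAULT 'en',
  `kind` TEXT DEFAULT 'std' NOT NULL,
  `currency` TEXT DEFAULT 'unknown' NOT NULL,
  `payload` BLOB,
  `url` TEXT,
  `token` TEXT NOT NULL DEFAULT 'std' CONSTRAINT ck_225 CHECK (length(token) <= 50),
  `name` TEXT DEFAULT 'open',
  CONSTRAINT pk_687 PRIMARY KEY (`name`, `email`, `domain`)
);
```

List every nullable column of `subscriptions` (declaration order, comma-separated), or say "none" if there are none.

- token: no NOT NULL constraint applies → nullable.
- status: CHECK does not forbid NULL (a CHECK constraint passes when its expression is NULL) → nullable.
- secret: CHECK does not forbid NULL (a CHECK constraint passes when its expression is NULL) → nullable.
- subscription_id: CHECK does not forbid NULL (a CHECK constraint passes when its expression is NULL) → nullable.
- slug: CHECK does not forbid NULL (a CHECK constraint passes when its expression is NULL) → nullable.
- name: part of the PRIMARY KEY, which implies NOT NULL → not nullable.
- region: CHECK does not forbid NULL (a CHECK constraint passes when its expression is NULL) → nullable.
- url: declared NOT NULL → not nullable.
- ip: CHECK does not forbid NULL (a CHECK constraint passes when its expression is NULL) → nullable.
- amount: CHECK does not forbid NULL (a CHECK constraint passes when its expression is NULL) → nullable.

token, status, secret, subscription_id, slug, region, ip, amount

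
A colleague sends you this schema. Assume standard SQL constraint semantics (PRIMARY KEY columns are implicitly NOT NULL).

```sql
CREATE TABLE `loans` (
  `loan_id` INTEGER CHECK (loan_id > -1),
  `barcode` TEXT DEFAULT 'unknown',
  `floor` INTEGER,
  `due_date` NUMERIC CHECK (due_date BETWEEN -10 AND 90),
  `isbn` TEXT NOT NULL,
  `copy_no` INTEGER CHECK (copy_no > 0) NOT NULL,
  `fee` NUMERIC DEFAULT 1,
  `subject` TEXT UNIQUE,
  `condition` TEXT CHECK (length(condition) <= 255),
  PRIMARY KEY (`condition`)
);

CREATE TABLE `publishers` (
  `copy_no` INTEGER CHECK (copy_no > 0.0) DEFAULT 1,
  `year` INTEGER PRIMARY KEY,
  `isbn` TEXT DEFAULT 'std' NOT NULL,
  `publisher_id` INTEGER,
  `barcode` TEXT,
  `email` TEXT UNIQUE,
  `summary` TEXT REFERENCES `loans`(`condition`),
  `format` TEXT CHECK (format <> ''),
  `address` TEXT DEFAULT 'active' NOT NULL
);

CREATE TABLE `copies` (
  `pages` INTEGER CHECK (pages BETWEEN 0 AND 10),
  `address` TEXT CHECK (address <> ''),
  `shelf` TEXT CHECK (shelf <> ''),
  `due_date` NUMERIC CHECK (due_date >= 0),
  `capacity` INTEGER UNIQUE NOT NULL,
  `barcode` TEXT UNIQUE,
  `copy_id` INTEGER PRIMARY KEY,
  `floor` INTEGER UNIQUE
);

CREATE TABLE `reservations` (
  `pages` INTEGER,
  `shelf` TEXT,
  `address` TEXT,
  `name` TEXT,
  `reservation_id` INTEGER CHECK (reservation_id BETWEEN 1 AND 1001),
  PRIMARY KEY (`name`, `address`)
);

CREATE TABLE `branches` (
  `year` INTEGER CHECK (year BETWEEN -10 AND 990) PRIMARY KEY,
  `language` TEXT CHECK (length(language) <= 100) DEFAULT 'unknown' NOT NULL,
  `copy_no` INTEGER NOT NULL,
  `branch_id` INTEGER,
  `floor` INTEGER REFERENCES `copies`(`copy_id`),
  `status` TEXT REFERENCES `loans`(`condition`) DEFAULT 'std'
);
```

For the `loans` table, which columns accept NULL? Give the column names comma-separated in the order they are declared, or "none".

loan_id, barcode, floor, due_date, fee, subject

- loan_id: CHECK does not forbid NULL (a CHECK constraint passes when its expression is NULL) → nullable.
- barcode: DEFAULT only fills an omitted column; an explicit NULL is still allowed → nullable.
- floor: no NOT NULL constraint applies → nullable.
- due_date: CHECK does not forbid NULL (a CHECK constraint passes when its expression is NULL) → nullable.
- isbn: declared NOT NULL → not nullable.
- copy_no: declared NOT NULL → not nullable.
- fee: DEFAULT only fills an omitted column; an explicit NULL is still allowed → nullable.
- subject: UNIQUE does not imply NOT NULL → nullable.
- condition: part of the PRIMARY KEY, which implies NOT NULL → not nullable.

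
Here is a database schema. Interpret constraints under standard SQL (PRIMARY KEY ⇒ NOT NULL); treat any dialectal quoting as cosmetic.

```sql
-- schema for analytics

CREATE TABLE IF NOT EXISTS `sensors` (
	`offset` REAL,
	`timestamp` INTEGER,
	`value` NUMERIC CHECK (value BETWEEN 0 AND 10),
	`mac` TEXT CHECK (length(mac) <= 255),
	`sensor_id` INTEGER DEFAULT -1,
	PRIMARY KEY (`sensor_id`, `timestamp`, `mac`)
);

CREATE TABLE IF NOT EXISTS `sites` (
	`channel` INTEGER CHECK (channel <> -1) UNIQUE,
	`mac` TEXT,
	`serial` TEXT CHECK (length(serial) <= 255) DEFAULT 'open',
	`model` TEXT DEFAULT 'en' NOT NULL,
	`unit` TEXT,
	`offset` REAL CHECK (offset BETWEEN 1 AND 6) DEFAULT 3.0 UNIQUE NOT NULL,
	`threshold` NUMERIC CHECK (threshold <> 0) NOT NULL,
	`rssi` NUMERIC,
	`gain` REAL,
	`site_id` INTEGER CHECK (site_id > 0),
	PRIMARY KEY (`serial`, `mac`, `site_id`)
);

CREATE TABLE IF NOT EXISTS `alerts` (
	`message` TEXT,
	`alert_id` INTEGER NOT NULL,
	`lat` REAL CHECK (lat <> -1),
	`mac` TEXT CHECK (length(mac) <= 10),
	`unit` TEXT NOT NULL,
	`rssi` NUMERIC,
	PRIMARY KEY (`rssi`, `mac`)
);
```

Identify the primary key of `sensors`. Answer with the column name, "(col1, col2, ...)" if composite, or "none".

A table-level PRIMARY KEY clause names 3 columns: sensor_id, timestamp, mac.
This is a composite key — the combination is unique, not each column individually.

(sensor_id, timestamp, mac)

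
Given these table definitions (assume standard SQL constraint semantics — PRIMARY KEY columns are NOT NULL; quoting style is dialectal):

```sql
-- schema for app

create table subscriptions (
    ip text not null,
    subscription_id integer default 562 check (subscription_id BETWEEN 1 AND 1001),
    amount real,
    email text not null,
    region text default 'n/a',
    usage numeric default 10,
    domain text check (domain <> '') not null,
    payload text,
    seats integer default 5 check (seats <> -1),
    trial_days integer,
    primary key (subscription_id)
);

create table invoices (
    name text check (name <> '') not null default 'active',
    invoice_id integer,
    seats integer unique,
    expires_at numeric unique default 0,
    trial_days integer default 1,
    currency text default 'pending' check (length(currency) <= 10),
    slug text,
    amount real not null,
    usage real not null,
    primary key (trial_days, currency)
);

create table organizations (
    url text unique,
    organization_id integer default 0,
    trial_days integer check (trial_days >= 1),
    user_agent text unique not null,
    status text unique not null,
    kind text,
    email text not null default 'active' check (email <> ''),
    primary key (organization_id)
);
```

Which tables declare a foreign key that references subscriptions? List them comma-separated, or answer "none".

No REFERENCES clause anywhere in the schema names subscriptions.

none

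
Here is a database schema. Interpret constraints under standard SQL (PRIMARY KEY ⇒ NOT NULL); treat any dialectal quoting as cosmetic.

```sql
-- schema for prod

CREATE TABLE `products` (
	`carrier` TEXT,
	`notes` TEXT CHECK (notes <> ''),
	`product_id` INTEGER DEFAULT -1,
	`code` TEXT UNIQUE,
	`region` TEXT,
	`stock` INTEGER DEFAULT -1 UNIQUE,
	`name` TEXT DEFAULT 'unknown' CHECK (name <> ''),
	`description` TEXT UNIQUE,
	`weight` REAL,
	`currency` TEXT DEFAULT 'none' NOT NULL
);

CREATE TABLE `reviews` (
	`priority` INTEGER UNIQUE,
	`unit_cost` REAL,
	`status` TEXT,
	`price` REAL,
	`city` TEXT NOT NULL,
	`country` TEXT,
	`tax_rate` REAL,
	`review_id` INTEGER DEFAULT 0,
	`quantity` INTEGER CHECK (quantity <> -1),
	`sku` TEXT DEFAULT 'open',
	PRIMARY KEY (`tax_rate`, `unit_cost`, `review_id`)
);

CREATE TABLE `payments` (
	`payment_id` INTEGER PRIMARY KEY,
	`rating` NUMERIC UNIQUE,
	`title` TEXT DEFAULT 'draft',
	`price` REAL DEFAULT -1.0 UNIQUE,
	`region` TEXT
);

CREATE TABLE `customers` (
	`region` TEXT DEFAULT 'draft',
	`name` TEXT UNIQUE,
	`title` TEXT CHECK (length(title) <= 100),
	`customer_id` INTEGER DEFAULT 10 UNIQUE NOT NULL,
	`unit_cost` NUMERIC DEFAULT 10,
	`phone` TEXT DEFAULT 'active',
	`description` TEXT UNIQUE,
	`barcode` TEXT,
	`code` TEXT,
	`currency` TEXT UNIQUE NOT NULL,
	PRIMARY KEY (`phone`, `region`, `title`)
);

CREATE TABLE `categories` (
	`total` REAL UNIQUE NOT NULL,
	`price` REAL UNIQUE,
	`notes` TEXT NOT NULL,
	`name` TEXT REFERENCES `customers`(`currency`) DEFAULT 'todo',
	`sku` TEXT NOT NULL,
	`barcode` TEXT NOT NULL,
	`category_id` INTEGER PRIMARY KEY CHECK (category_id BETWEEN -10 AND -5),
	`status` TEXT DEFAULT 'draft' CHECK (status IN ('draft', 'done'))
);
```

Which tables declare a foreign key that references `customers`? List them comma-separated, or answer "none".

categories

- categories.name references customers(currency).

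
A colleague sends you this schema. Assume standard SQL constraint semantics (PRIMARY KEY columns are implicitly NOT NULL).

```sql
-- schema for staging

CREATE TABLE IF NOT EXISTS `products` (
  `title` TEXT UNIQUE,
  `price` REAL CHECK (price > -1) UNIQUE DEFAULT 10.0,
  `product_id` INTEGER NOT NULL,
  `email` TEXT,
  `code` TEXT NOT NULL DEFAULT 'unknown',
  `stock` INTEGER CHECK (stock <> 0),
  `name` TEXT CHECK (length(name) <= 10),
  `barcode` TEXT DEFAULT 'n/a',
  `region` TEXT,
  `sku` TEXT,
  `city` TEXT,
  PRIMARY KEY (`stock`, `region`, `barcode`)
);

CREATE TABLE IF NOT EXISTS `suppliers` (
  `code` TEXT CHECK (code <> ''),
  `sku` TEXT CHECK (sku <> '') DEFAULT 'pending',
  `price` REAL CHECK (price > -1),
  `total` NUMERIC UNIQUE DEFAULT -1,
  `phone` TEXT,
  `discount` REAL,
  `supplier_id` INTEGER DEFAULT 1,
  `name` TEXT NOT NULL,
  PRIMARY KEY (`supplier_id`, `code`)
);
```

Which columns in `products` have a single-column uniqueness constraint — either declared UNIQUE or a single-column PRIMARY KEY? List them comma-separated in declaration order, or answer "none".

- title: declared UNIQUE → unique.
- price: declared UNIQUE → unique.
- product_id: no UNIQUE or single-column PK constraint.
- email: no UNIQUE or single-column PK constraint.
- code: no UNIQUE or single-column PK constraint.
- stock: part of a composite PRIMARY KEY — only the tuple is unique, not this column on its own.
- name: no UNIQUE or single-column PK constraint.
- barcode: part of a composite PRIMARY KEY — only the tuple is unique, not this column on its own.
- region: part of a composite PRIMARY KEY — only the tuple is unique, not this column on its own.
- sku: no UNIQUE or single-column PK constraint.
- city: no UNIQUE or single-column PK constraint.

title, price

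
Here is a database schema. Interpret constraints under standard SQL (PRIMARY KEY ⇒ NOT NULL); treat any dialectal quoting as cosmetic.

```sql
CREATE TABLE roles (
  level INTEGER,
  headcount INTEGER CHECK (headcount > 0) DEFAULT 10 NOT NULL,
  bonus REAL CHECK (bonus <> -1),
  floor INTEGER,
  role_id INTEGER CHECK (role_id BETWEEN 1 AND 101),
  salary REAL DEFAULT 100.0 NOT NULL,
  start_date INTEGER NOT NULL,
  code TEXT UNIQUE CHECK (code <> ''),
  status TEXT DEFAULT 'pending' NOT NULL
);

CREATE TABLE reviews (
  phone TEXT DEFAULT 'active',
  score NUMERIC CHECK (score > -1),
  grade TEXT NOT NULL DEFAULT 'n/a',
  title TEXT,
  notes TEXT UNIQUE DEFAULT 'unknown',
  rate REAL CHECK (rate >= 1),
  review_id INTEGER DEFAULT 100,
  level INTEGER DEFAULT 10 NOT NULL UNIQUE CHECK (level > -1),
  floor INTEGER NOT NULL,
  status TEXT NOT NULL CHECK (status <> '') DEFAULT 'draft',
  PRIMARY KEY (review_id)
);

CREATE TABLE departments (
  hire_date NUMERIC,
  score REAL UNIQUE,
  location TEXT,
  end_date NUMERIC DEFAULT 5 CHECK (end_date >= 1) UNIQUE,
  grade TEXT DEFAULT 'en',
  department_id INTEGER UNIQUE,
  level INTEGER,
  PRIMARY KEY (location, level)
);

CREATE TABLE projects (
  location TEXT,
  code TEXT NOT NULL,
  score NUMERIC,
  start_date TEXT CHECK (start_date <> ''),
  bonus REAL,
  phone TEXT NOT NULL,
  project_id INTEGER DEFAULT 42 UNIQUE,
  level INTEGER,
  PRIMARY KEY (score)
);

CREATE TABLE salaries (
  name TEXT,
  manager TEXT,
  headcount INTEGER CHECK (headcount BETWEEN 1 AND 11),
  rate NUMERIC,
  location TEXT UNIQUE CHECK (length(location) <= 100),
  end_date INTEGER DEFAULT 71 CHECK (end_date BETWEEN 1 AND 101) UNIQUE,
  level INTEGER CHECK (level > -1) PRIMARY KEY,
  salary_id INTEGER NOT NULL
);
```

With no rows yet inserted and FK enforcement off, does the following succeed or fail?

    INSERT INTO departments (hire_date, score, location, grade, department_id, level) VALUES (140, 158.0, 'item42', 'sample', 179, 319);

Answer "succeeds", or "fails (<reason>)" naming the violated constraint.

NOT NULL columns: level is supplied; location is supplied.
No constraint is violated.

succeeds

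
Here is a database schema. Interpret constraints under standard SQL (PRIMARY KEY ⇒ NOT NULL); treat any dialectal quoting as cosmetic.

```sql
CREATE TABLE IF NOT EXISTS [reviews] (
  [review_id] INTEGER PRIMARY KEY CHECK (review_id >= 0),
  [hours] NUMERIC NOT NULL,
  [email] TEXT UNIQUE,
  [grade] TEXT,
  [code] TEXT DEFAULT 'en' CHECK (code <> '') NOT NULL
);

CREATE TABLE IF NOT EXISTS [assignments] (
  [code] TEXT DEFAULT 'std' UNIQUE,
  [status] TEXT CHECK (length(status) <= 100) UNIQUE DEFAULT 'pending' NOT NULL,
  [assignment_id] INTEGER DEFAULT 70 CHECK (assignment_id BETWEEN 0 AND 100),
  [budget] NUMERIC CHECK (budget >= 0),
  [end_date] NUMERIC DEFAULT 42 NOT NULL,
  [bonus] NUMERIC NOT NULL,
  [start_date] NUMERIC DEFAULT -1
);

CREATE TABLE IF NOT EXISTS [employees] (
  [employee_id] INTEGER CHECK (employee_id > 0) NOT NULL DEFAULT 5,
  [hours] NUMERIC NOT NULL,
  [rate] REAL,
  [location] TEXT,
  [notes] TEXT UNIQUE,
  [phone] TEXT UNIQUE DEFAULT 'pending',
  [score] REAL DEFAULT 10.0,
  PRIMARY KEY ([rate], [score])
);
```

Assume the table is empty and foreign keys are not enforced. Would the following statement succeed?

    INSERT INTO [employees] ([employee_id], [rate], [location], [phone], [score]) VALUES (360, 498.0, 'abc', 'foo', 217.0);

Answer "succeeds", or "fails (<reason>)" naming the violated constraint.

hours is omitted from the column list and has no DEFAULT, so it would receive NULL.
But hours is declared NOT NULL.

fails (NOT NULL on hours)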